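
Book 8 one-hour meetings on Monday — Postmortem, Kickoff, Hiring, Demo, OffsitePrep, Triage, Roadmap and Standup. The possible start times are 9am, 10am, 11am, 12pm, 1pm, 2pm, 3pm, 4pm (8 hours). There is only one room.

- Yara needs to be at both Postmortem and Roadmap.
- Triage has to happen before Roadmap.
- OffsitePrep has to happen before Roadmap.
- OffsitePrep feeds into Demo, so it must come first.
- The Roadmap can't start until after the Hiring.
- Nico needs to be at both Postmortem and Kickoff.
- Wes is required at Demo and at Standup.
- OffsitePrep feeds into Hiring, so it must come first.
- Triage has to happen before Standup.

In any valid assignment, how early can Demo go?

10am

Precedence pushes Demo to at least 10am.
Demo at 10am is achievable: Hiring=11am; OffsitePrep=9am; Postmortem=3pm; Demo=10am; Triage=12pm; Standup=2pm; Kickoff=4pm; Roadmap=1pm.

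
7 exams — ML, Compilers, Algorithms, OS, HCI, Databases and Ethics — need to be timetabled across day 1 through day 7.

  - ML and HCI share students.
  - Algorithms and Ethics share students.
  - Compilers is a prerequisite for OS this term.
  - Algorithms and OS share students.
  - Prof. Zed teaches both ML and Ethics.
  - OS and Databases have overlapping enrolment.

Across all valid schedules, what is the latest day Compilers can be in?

Downstream work caps Compilers at day 6.
Compilers at day 6 is achievable: Algorithms -> day 1; Ethics -> day 2; Compilers -> day 6; ML -> day 1; Databases -> day 1; OS -> day 7; HCI -> day 2.

day 6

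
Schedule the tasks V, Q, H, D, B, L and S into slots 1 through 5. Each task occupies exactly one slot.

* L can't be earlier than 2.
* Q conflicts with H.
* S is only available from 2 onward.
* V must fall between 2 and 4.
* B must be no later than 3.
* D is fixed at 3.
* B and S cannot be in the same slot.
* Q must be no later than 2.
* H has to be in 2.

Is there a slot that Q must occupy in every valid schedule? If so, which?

Q's window is 1–2.
H is fixed at 2, and Q can't share a slot with H.
So Q must be 1.

1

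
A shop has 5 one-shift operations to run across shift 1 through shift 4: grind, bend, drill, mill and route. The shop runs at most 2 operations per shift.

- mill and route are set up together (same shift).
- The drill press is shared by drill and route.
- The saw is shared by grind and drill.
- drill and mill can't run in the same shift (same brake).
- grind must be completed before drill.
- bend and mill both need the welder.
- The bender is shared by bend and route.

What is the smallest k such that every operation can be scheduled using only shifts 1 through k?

The precedence chain requires at least 2 distinct shifts.
With at most 2 per shift and 5 operations, at least 3 shifts are needed.
3 works (last occupied shift: shift 3): for example grind=shift 1; mill=shift 3; route=shift 3; drill=shift 2; bend=shift 1.

3 shifts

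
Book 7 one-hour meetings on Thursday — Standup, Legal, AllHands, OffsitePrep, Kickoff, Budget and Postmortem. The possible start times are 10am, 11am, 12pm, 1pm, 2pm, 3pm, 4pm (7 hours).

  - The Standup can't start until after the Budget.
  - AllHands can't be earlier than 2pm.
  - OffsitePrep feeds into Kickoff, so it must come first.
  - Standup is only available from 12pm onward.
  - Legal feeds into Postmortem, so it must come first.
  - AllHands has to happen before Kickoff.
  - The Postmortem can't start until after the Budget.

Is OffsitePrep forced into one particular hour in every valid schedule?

No

OffsitePrep can be 10am (e.g. AllHands in 2pm, Kickoff in 3pm, OffsitePrep in 10am, Postmortem in 11am, Standup in 12pm, Legal in 10am, Budget in 10am) or 11am (e.g. Budget -> 10am; Postmortem -> 11am; AllHands -> 2pm; OffsitePrep -> 11am; Standup -> 12pm; Legal -> 10am; Kickoff -> 3pm).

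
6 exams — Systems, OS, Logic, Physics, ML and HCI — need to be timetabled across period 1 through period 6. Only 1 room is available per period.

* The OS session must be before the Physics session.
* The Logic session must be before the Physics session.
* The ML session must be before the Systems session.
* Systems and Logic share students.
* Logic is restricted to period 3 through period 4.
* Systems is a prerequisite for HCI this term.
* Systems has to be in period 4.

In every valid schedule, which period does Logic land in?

Logic's window is period 3–period 4.
Systems is fixed at period 4, and Logic can't share a period with Systems.
So Logic must be period 3.

period 3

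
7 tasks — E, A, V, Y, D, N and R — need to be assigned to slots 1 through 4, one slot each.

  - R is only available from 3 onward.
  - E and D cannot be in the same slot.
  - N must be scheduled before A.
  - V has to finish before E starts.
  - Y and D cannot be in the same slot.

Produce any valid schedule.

V=1, Y=1, D=3, N=1, A=2, E=2, R=3

Checking: V(1) before E(2); N(1) before A(2); Y(1) != D(3); E(2) != D(3); R=3 in [3,4].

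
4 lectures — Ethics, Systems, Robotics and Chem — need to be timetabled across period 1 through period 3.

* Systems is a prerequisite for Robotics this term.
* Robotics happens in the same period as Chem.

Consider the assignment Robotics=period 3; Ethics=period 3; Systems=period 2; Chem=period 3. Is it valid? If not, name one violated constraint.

Valid

Systems is a prerequisite for Robotics this term — holds.
Robotics happens in the same period as Chem — holds.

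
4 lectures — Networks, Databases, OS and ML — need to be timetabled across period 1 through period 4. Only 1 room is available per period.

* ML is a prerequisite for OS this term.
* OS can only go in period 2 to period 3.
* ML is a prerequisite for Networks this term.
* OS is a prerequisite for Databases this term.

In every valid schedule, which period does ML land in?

Downstream work caps ML at period 2.
So ML is pinned to period 1.

period 1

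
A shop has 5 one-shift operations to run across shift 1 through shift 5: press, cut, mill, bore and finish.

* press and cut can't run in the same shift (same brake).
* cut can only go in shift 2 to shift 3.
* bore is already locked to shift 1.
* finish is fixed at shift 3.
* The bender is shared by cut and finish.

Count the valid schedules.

20

Splitting on press: it can be shift 1 (5), shift 3 (5), shift 4 (5), shift 5 (5). Listing each branch's schedules as (cut, mill, bore, finish) by shift number:
press=shift 1: (2,1,1,3) (2,2,1,3) (2,3,1,3) (2,4,1,3) (2,5,1,3) — 5.
press=shift 3: (2,1,1,3) (2,2,1,3) (2,3,1,3) (2,4,1,3) (2,5,1,3) — 5.
press=shift 4: (2,1,1,3) (2,2,1,3) (2,3,1,3) (2,4,1,3) (2,5,1,3) — 5.
press=shift 5: (2,1,1,3) (2,2,1,3) (2,3,1,3) (2,4,1,3) (2,5,1,3) — 5.
Summing: 5 + 5 + 5 + 5 = 20.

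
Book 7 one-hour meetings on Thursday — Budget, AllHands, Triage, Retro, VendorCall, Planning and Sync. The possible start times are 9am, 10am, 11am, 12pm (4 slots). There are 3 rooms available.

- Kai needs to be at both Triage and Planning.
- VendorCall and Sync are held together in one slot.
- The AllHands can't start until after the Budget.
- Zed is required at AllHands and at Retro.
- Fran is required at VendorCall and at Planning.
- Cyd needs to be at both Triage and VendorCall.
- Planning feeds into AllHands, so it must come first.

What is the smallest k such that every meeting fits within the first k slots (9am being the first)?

3 slots

The precedence chain requires at least 2 distinct slots.
With at most 3 per slot and 7 meetings, at least 3 slots are needed.
3 works (last occupied slot: 11am): for example AllHands -> 10am, Retro -> 9am, Triage -> 10am, Sync -> 11am, Planning -> 9am, Budget -> 9am, VendorCall -> 11am.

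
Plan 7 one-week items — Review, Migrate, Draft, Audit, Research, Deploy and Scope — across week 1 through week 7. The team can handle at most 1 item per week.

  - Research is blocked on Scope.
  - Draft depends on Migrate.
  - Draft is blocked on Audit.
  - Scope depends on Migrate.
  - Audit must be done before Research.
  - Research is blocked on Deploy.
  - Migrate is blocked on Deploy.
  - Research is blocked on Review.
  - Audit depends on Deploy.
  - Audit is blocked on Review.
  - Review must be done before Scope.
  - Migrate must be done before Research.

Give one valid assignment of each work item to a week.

Research=week 6; Deploy=week 1; Draft=week 7; Scope=week 5; Review=week 3; Migrate=week 2; Audit=week 4

Checking: Migrate(week 2) before Draft(week 7); Migrate(week 2) before Scope(week 5); Deploy(week 1) before Research(week 6); Deploy(week 1) before Migrate(week 2); Audit(week 4) before Research(week 6); Review(week 3) before Audit(week 4); Migrate(week 2) before Research(week 6); Audit(week 4) before Draft(week 7); Review(week 3) before Scope(week 5); Deploy(week 1) before Audit(week 4); Scope(week 5) before Research(week 6); Review(week 3) before Research(week 6); max 1 per week (cap 1).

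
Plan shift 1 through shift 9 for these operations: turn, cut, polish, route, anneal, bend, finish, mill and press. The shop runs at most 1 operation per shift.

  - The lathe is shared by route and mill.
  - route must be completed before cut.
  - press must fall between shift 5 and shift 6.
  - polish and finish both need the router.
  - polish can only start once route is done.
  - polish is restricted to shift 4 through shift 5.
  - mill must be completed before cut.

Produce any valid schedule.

turn in shift 6, polish in shift 4, finish in shift 9, bend in shift 8, mill in shift 2, press in shift 5, route in shift 1, anneal in shift 7, cut in shift 3

Checking: route(shift 1) before polish(shift 4); mill(shift 2) before cut(shift 3); route(shift 1) before cut(shift 3); polish(shift 4) != finish(shift 9); route(shift 1) != mill(shift 2); press=shift 5 in [shift 5,shift 6]; polish=shift 4 in [shift 4,shift 5]; max 1 per shift (cap 1).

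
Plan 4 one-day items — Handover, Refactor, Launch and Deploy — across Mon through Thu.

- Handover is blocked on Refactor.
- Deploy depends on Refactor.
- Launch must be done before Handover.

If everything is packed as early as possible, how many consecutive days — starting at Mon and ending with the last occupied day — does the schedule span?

2

The precedence chain requires at least 2 distinct days.
2 works (last occupied day: Tue): for example Deploy -> Tue, Handover -> Tue, Launch -> Mon, Refactor -> Mon.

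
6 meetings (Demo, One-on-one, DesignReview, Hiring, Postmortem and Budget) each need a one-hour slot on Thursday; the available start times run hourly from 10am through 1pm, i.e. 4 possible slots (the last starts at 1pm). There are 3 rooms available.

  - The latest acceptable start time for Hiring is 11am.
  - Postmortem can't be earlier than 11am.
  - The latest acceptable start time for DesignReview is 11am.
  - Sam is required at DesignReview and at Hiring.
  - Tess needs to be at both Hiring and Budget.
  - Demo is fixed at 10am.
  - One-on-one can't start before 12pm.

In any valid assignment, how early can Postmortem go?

11am

Postmortem is available from 11am.
Postmortem at 11am is achievable: One-on-one in 12pm; Hiring in 11am; Budget in 10am; DesignReview in 10am; Demo in 10am; Postmortem in 11am.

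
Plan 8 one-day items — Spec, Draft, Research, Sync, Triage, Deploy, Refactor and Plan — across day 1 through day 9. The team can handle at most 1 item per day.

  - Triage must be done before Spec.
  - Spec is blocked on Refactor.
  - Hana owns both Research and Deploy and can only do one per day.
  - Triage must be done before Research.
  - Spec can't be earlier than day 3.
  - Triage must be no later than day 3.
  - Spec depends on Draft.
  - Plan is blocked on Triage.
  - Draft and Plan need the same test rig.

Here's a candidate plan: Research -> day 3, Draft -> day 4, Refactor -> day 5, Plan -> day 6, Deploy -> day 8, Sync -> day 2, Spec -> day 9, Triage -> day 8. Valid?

Hana owns both Research and Deploy and can only do one per day — holds.
Triage must be done before Spec — holds.
Triage must be done before Research — violated.
Spec depends on Draft — holds.
Plan is blocked on Triage — violated.
Spec is blocked on Refactor — holds.
The team can handle at most 1 item per day — violated.
Triage must be no later than day 3 — violated.
Draft and Plan need the same test rig — holds.
Spec can't be earlier than day 3 — holds.

Invalid. Triage must be no later than day 3.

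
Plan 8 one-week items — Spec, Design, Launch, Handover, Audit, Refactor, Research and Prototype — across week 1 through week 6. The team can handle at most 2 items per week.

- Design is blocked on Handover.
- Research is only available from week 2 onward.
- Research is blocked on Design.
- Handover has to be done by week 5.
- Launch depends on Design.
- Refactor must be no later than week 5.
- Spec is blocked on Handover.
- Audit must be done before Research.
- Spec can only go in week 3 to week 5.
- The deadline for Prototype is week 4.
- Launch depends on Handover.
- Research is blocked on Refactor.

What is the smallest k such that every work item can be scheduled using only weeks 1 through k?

The precedence chain requires at least 3 distinct weeks.
With at most 2 per week and 8 work items, at least 4 weeks are needed.
4 works (last occupied week: week 4): for example Handover -> week 1, Design -> week 2, Spec -> week 3, Audit -> week 1, Prototype -> week 4, Research -> week 3, Launch -> week 4, Refactor -> week 2.

4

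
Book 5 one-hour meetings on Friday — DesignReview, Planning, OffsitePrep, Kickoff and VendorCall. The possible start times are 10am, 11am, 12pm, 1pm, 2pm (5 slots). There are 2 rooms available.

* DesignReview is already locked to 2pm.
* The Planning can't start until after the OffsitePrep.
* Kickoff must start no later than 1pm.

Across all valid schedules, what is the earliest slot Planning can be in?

Precedence pushes Planning to at least 11am.
Planning at 11am is achievable: DesignReview in 2pm; OffsitePrep in 10am; VendorCall in 11am; Kickoff in 10am; Planning in 11am.

11am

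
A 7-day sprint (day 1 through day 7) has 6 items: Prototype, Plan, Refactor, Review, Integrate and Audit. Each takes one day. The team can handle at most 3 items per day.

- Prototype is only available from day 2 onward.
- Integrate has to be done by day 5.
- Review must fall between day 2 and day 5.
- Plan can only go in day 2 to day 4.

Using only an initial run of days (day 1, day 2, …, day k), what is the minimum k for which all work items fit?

With at most 3 per day and 6 work items, at least 2 days are needed.
Prototype can't be placed before day 2, so the schedule must run through at least day 2.
2 works (last occupied day: day 2): for example Refactor -> day 1, Audit -> day 1, Prototype -> day 2, Plan -> day 2, Integrate -> day 1, Review -> day 2.

2 days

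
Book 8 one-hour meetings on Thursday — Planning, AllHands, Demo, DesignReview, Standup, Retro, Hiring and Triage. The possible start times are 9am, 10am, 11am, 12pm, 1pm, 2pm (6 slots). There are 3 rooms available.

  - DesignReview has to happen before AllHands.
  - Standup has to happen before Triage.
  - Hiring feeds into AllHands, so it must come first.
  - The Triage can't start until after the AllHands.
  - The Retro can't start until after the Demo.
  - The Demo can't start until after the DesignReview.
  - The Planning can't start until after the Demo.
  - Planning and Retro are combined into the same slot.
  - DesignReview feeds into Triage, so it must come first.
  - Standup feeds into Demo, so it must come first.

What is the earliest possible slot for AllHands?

10am

Precedence pushes AllHands to at least 10am; downstream work caps AllHands at 1pm.
AllHands at 10am is achievable: Planning in 11am, Triage in 11am, Hiring in 9am, AllHands in 10am, Demo in 10am, Retro in 11am, Standup in 9am, DesignReview in 9am.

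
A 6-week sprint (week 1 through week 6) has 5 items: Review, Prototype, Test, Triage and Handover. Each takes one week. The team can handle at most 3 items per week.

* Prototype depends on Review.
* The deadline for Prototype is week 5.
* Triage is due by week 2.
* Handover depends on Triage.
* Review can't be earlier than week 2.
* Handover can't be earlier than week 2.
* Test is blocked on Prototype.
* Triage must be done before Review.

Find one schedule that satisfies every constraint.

Test=week 4, Triage=week 1, Handover=week 2, Prototype=week 3, Review=week 2

Checking: Triage(week 1) before Review(week 2); Triage(week 1) before Handover(week 2); Review(week 2) before Prototype(week 3); Prototype(week 3) before Test(week 4); Handover=week 2 in [week 2,week 6]; Triage=week 1 in [week 1,week 2]; Prototype=week 3 in [week 1,week 5]; Review=week 2 in [week 2,week 6]; max 2 per week (cap 3).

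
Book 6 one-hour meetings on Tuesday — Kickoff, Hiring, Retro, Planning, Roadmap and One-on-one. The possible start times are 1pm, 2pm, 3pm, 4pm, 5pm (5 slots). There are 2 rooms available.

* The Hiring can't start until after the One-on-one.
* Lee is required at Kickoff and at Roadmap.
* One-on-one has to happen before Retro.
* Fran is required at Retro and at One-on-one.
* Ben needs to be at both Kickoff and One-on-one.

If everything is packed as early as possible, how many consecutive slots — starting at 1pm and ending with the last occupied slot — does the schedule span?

The precedence chain requires at least 2 distinct slots.
With at most 2 per slot and 6 meetings, at least 3 slots are needed.
3 works (last occupied slot: 3pm): for example One-on-one -> 1pm; Hiring -> 2pm; Retro -> 2pm; Kickoff -> 3pm; Planning -> 3pm; Roadmap -> 1pm.

3 slots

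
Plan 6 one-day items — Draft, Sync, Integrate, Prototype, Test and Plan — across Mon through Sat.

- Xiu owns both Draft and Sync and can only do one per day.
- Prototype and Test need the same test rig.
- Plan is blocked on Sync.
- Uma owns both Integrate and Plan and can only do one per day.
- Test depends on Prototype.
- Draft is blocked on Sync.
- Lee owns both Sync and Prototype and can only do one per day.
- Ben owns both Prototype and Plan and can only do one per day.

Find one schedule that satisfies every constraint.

Test in Wed, Integrate in Mon, Sync in Mon, Plan in Wed, Prototype in Tue, Draft in Tue

Checking: Sync(Mon) before Draft(Tue); Sync(Mon) before Plan(Wed); Prototype(Tue) before Test(Wed); Prototype(Tue) != Test(Wed); Integrate(Mon) != Plan(Wed); Prototype(Tue) != Plan(Wed); Draft(Tue) != Sync(Mon); Sync(Mon) != Prototype(Tue).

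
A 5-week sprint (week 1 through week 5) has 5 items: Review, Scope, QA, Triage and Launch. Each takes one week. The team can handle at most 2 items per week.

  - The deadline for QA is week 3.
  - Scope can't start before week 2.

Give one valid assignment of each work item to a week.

Scope=week 2; Triage=week 2; Launch=week 3; Review=week 1; QA=week 1

Checking: Scope=week 2 in [week 2,week 5]; QA=week 1 in [week 1,week 3]; max 2 per week (cap 2).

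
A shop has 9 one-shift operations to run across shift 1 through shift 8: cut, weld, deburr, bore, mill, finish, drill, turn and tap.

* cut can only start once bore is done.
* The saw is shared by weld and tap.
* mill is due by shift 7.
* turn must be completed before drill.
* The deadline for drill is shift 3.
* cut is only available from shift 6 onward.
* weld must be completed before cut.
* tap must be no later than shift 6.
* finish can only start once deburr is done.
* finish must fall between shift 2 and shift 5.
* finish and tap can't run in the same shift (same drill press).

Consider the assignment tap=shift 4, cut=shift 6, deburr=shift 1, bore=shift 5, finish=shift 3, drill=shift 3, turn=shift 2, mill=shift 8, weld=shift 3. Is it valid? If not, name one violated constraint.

weld must be completed before cut — holds.
finish must fall between shift 2 and shift 5 — holds.
mill is due by shift 7 — violated.
tap must be no later than shift 6 — holds.
finish can only start once deburr is done — holds.
cut can only start once bore is done — holds.
The deadline for drill is shift 3 — holds.
The saw is shared by weld and tap — holds.
turn must be completed before drill — holds.
finish and tap can't run in the same shift (same drill press) — holds.
cut is only available from shift 6 onward — holds.

No — it violates: mill is due by shift 7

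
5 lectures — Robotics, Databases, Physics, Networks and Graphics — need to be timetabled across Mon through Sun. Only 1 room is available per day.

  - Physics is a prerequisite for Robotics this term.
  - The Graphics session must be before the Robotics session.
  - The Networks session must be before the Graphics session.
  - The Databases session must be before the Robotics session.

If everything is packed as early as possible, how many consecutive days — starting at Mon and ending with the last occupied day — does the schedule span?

5 days

The precedence chain requires at least 3 distinct days.
With at most 1 per day and 5 lectures, at least 5 days are needed.
5 works (last occupied day: Fri): for example Graphics in Tue; Networks in Mon; Databases in Wed; Physics in Thu; Robotics in Fri.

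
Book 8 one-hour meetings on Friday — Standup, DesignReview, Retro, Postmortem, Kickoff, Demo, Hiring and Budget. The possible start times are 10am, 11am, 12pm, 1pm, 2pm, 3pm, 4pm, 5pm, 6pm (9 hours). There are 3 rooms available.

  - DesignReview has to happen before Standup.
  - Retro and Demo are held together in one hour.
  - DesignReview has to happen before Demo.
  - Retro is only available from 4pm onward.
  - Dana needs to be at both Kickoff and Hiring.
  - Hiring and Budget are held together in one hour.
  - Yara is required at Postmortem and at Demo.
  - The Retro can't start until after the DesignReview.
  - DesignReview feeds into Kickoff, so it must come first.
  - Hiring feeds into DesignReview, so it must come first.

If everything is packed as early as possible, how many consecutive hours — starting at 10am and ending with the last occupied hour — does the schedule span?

7

The precedence chain requires at least 3 distinct hours.
With at most 3 per hour and 8 meetings, at least 3 hours are needed.
Retro can't be placed before 4pm — that is hour 7 counting from 10am — so the schedule must run through at least 7 hours.
7 works (last occupied hour: 4pm): for example Demo -> 4pm, Postmortem -> 10am, Kickoff -> 12pm, Hiring -> 10am, DesignReview -> 11am, Retro -> 4pm, Standup -> 12pm, Budget -> 10am.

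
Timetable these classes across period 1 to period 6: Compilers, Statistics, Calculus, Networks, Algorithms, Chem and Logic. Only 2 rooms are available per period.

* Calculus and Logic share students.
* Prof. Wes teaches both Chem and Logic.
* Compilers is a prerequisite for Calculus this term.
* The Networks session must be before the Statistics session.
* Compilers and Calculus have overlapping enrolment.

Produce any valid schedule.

Algorithms in period 3, Networks in period 1, Chem in period 3, Logic in period 4, Compilers in period 1, Statistics in period 2, Calculus in period 2

Checking: Networks(period 1) before Statistics(period 2); Compilers(period 1) before Calculus(period 2); Compilers(period 1) != Calculus(period 2); Chem(period 3) != Logic(period 4); Calculus(period 2) != Logic(period 4); max 2 per period (cap 2).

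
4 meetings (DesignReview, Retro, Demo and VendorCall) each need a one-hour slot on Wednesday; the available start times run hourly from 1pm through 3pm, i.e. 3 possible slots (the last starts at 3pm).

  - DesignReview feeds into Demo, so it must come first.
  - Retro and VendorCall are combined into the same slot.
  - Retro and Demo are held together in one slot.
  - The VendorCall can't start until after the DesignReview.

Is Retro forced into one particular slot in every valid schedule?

Retro can be 2pm (e.g. VendorCall in 2pm, DesignReview in 1pm, Demo in 2pm, Retro in 2pm) or 3pm (e.g. Retro=3pm; VendorCall=3pm; DesignReview=1pm; Demo=3pm).

No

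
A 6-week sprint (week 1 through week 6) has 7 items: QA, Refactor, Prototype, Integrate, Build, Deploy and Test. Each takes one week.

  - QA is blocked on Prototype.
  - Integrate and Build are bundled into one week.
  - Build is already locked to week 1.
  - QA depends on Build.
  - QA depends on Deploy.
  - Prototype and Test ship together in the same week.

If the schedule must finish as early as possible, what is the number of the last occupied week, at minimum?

The precedence chain requires at least 2 distinct weeks.
2 works (last occupied week: week 2): for example Prototype=week 1; Deploy=week 1; Build=week 1; Refactor=week 1; QA=week 2; Test=week 1; Integrate=week 1.

2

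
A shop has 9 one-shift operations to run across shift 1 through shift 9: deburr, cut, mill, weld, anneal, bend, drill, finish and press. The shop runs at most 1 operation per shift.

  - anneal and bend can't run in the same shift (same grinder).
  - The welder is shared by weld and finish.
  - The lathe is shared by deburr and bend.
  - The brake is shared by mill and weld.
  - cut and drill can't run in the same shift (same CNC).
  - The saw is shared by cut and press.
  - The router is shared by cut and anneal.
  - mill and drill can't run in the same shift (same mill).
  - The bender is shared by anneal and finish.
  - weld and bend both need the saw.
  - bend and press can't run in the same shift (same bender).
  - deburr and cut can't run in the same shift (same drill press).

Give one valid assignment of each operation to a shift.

mill -> shift 3, drill -> shift 7, deburr -> shift 1, finish -> shift 8, bend -> shift 6, weld -> shift 4, cut -> shift 2, press -> shift 9, anneal -> shift 5

Checking: weld(shift 4) != bend(shift 6); anneal(shift 5) != finish(shift 8); mill(shift 3) != weld(shift 4); deburr(shift 1) != cut(shift 2); weld(shift 4) != finish(shift 8); deburr(shift 1) != bend(shift 6); cut(shift 2) != anneal(shift 5); mill(shift 3) != drill(shift 7); cut(shift 2) != drill(shift 7); anneal(shift 5) != bend(shift 6); cut(shift 2) != press(shift 9); bend(shift 6) != press(shift 9); max 1 per shift (cap 1).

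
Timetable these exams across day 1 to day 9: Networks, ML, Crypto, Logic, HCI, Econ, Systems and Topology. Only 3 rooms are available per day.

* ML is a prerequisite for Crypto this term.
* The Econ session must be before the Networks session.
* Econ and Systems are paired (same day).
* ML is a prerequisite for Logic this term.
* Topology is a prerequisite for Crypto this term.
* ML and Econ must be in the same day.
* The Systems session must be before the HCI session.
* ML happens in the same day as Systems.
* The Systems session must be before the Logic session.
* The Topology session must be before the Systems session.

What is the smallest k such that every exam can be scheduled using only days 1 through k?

4 days

The precedence chain requires at least 3 distinct days.
With at most 3 per day and 8 exams, at least 3 days are needed.
Could 3 days be enough, i.e. nothing placed later than day 3? No: Crypto must come after ML (at day 1 or later) → {day 2, day 3}; ML must come before Crypto (at day 3 or earlier) → {day 1, day 2}; Systems must come after Topology (at day 1 or later) → {day 2, day 3}; Logic must come after ML (at day 1 or later) → {day 2, day 3}; Networks must come after Econ (at day 1 or later) → {day 2, day 3}; Econ must come before Networks (at day 3 or earlier) → {day 1, day 2}; HCI must come after Systems (at day 2 or later) → {day 3}; Systems must come before HCI (at day 3 or earlier) → {day 2}; Logic must come after Systems (at day 2 or later) → {day 3}; ML must be in the same day as Systems (in {day 2}) → {day 2}; Econ must be in the same day as Systems (in {day 2}) → {day 2}; Networks can't use day 2, already full with ML, Econ and Systems (limit 3) → {day 3}; Crypto can't use day 2, already full with ML, Econ and Systems (limit 3) → {day 3}; that puts Networks, Crypto, Logic and HCI all in day 3 — more than 3 per day.
So 3 days is not enough.
4 works (last occupied day: day 4): for example Topology in day 1, ML in day 2, Networks in day 3, Logic in day 3, Crypto in day 3, Systems in day 2, Econ in day 2, HCI in day 4.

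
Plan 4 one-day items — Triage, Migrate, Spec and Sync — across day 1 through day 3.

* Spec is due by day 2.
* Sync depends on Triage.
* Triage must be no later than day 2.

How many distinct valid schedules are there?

18

Splitting on Triage: it can be day 1 (12), day 2 (6). Listing each branch's schedules as (Migrate, Spec, Sync) by day number:
Triage=day 1: (1,1,2) (1,1,3) (1,2,2) (1,2,3) (2,1,2) (2,1,3) (2,2,2) (2,2,3) (3,1,2) (3,1,3) (3,2,2) (3,2,3) — 12.
Triage=day 2: (1,1,3) (1,2,3) (2,1,3) (2,2,3) (3,1,3) (3,2,3) — 6.
Summing: 12 + 6 = 18.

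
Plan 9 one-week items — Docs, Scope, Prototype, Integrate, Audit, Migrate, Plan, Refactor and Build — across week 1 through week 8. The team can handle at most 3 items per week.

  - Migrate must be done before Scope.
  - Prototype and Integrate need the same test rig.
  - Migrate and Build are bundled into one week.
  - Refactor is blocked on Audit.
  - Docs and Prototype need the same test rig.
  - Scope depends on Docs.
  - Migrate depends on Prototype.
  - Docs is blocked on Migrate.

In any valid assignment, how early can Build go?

week 2

Build must be in the same week as Migrate, which can't be before week 2, so Build is at least week 2; Build must be in the same week as Migrate, which can't be after week 6, so Build is at most week 6.
Build at week 2 is achievable: Plan=week 1; Refactor=week 2; Scope=week 4; Integrate=week 3; Migrate=week 2; Prototype=week 1; Docs=week 3; Build=week 2; Audit=week 1.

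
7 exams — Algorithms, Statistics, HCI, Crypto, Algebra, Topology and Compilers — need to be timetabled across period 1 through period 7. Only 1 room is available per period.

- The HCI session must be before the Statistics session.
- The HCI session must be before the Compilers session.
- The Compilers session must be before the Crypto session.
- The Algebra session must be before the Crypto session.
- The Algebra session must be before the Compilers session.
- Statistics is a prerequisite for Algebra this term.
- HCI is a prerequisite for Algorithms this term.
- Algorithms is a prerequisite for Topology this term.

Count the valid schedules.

15

Splitting on Algorithms: it can be period 2 (5), period 3 (4), period 4 (3), period 5 (2), period 6 (1). Listing each branch's schedules as (Statistics, HCI, Crypto, Algebra, Topology, Compilers) by period number:
Algorithms=period 2: (3,1,6,4,7,5) (3,1,7,4,5,6) (3,1,7,4,6,5) (3,1,7,5,4,6) (4,1,7,5,3,6) — 5.
Algorithms=period 3: (2,1,6,4,7,5) (2,1,7,4,5,6) (2,1,7,4,6,5) (2,1,7,5,4,6) — 4.
Algorithms=period 4: (2,1,6,3,7,5) (2,1,7,3,5,6) (2,1,7,3,6,5) — 3.
Algorithms=period 5: (2,1,6,3,7,4) (2,1,7,3,6,4) — 2.
Algorithms=period 6: (2,1,5,3,7,4) — 1.
Summing: 5 + 4 + 3 + 2 + 1 = 15.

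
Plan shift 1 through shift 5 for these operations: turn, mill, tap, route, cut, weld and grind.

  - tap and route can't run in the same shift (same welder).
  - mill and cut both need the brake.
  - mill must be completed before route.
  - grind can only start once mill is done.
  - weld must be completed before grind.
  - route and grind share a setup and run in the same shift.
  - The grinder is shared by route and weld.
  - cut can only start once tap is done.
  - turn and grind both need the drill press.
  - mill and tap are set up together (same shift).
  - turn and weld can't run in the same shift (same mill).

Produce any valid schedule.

weld -> shift 1, grind -> shift 2, turn -> shift 3, cut -> shift 2, tap -> shift 1, mill -> shift 1, route -> shift 2

Checking: mill(shift 1) before route(shift 2); tap(shift 1) before cut(shift 2); weld(shift 1) before grind(shift 2); mill(shift 1) before grind(shift 2); tap(shift 1) != route(shift 2); turn(shift 3) != weld(shift 1); route(shift 2) != weld(shift 1); turn(shift 3) != grind(shift 2); mill(shift 1) != cut(shift 2); route = grind = shift 2; mill = tap = shift 1.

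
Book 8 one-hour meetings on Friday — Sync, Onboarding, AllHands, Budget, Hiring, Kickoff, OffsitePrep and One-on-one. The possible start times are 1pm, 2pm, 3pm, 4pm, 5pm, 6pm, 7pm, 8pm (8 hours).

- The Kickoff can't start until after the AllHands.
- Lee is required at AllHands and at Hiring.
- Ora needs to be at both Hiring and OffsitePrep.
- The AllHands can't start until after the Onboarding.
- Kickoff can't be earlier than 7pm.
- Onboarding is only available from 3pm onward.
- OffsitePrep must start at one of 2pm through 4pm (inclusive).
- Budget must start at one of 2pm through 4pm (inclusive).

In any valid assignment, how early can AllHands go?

4pm

Precedence pushes AllHands to at least 4pm; downstream work caps AllHands at 7pm.
AllHands at 4pm is achievable: Sync -> 1pm, Hiring -> 1pm, Kickoff -> 7pm, AllHands -> 4pm, One-on-one -> 1pm, Onboarding -> 3pm, Budget -> 2pm, OffsitePrep -> 2pm.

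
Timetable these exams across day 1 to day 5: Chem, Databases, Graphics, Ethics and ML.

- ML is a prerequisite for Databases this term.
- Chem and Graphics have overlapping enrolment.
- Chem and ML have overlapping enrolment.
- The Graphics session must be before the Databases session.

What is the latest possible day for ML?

day 4

Downstream work caps ML at day 4.
ML at day 4 is achievable: Graphics in day 1, ML in day 4, Chem in day 2, Ethics in day 1, Databases in day 5.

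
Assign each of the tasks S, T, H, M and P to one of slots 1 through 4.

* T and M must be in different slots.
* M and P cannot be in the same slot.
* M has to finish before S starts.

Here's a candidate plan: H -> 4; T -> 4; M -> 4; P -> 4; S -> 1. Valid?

No — it violates: M has to finish before S starts

M has to finish before S starts — violated.
T and M must be in different slots — violated.
M and P cannot be in the same slot — violated.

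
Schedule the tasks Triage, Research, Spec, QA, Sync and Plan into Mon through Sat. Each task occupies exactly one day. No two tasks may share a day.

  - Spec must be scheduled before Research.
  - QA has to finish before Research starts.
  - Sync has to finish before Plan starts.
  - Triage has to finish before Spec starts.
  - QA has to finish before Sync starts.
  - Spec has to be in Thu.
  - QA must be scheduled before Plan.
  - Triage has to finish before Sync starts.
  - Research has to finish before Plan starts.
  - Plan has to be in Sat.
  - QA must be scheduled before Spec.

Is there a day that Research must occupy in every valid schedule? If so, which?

Spec is fixed at Thu and must come before Research, so Research is at least Fri.
Plan is fixed at Sat and must come after Research, so Research is at most Fri.
So Research must be Fri.

Fri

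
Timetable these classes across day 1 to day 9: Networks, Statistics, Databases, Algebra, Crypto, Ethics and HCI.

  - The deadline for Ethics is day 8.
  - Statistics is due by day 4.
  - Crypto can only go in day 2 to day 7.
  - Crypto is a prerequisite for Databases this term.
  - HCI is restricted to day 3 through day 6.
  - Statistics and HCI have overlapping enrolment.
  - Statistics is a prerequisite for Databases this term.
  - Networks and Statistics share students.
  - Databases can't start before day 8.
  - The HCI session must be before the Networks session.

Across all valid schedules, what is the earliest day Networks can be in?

Precedence pushes Networks to at least day 4.
Networks at day 4 is achievable: HCI in day 3, Statistics in day 1, Databases in day 8, Networks in day 4, Algebra in day 1, Ethics in day 1, Crypto in day 2.

day 4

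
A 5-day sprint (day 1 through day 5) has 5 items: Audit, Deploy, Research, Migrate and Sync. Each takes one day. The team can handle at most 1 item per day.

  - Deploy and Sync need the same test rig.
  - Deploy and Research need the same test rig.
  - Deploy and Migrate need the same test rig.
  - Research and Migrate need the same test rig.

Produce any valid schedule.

Sync=day 5, Migrate=day 4, Audit=day 1, Research=day 3, Deploy=day 2

Checking: Deploy(day 2) != Sync(day 5); Deploy(day 2) != Migrate(day 4); Research(day 3) != Migrate(day 4); Deploy(day 2) != Research(day 3); max 1 per day (cap 1).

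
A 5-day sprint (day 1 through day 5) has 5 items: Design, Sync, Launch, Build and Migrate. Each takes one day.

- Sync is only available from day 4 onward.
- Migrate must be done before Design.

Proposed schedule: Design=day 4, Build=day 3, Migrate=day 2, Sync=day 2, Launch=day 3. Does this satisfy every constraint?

No — it violates: Sync is only available from day 4 onward

Sync is only available from day 4 onward — violated.
Migrate must be done before Design — holds.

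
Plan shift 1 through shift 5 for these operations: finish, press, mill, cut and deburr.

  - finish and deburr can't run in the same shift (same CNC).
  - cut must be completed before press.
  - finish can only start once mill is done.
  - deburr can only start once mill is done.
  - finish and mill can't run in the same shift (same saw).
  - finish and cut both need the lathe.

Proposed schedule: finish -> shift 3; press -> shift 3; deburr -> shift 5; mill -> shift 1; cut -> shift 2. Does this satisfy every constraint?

deburr can only start once mill is done — holds.
finish can only start once mill is done — holds.
finish and cut both need the lathe — holds.
finish and deburr can't run in the same shift (same CNC) — holds.
finish and mill can't run in the same shift (same saw) — holds.
cut must be completed before press — holds.

Yes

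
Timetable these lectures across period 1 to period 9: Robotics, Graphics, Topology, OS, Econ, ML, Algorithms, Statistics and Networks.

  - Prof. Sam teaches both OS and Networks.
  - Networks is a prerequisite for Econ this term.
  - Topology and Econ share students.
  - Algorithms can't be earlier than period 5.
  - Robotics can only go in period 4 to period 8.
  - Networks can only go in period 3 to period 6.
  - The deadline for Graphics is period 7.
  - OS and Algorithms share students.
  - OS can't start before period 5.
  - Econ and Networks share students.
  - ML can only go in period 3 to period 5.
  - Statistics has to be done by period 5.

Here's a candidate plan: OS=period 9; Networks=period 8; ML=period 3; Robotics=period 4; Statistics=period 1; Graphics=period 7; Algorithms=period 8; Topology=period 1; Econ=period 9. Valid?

No. Networks can only go in period 3 to period 6 is not satisfied.

Robotics can only go in period 4 to period 8 — holds.
Topology and Econ share students — holds.
Econ and Networks share students — holds.
The deadline for Graphics is period 7 — holds.
Networks can only go in period 3 to period 6 — violated.
OS and Algorithms share students — holds.
Statistics has to be done by period 5 — holds.
Networks is a prerequisite for Econ this term — holds.
Prof. Sam teaches both OS and Networks — holds.
ML can only go in period 3 to period 5 — holds.
Algorithms can't be earlier than period 5 — holds.
OS can't start before period 5 — holds.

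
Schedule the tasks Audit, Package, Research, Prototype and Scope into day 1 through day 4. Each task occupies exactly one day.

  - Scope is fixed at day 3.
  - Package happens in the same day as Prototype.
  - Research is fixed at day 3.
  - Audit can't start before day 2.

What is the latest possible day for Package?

Package at day 4 is achievable: Scope -> day 3, Package -> day 4, Research -> day 3, Audit -> day 2, Prototype -> day 4.

day 4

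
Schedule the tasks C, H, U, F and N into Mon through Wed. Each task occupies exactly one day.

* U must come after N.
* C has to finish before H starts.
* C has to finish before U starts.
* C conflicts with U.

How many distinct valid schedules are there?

Splitting on C: it can be Mon (18), Tue (6). Listing each branch's schedules as (H, U, F, N):
C=Mon: (Tue,Tue,Mon,Mon) (Tue,Tue,Tue,Mon) (Tue,Tue,Wed,Mon) (Tue,Wed,Mon,Mon) (Tue,Wed,Mon,Tue) (Tue,Wed,Tue,Mon) (Tue,Wed,Tue,Tue) (Tue,Wed,Wed,Mon) (Tue,Wed,Wed,Tue) (Wed,Tue,Mon,Mon) (Wed,Tue,Tue,Mon) (Wed,Tue,Wed,Mon) (Wed,Wed,Mon,Mon) (Wed,Wed,Mon,Tue) (Wed,Wed,Tue,Mon) (Wed,Wed,Tue,Tue) (Wed,Wed,Wed,Mon) (Wed,Wed,Wed,Tue) — 18.
C=Tue: (Wed,Wed,Mon,Mon) (Wed,Wed,Mon,Tue) (Wed,Wed,Tue,Mon) (Wed,Wed,Tue,Tue) (Wed,Wed,Wed,Mon) (Wed,Wed,Wed,Tue) — 6.
Summing: 18 + 6 = 24.

24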